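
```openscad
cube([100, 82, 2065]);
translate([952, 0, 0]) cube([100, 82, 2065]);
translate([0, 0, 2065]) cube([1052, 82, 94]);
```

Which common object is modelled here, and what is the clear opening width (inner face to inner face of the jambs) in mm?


A door frame. The clear opening width is 852 mm.

Two 2065 mm tall posts with a header on top — a door frame. The left jamb is 100 mm wide at x = 0; the right jamb starts at x = 952. The clear opening is 952 − 100 = 852 mm.


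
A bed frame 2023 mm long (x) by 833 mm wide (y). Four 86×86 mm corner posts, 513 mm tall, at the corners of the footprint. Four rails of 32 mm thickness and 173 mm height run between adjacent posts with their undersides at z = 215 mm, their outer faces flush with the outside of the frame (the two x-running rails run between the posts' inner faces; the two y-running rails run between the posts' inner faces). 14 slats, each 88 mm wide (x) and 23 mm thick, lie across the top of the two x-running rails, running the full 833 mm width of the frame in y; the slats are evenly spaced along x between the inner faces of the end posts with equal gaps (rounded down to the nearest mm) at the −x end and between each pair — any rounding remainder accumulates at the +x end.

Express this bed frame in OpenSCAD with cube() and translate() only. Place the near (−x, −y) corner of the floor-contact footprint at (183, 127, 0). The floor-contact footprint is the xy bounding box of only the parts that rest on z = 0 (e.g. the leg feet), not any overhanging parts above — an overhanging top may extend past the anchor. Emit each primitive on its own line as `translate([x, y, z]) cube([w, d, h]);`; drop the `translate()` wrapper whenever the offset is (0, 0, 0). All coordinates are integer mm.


translate([183, 127, 0]) cube([86, 86, 513]);
translate([183, 874, 0]) cube([86, 86, 513]);
translate([2120, 127, 0]) cube([86, 86, 513]);
translate([2120, 874, 0]) cube([86, 86, 513]);
translate([269, 127, 215]) cube([1851, 32, 173]);
translate([269, 928, 215]) cube([1851, 32, 173]);
translate([183, 213, 215]) cube([32, 661, 173]);
translate([2174, 213, 215]) cube([32, 661, 173]);
translate([310, 127, 388]) cube([88, 833, 23]);
translate([439, 127, 388]) cube([88, 833, 23]);
translate([568, 127, 388]) cube([88, 833, 23]);
translate([697, 127, 388]) cube([88, 833, 23]);
translate([826, 127, 388]) cube([88, 833, 23]);
translate([955, 127, 388]) cube([88, 833, 23]);
translate([1084, 127, 388]) cube([88, 833, 23]);
translate([1213, 127, 388]) cube([88, 833, 23]);
translate([1342, 127, 388]) cube([88, 833, 23]);
translate([1471, 127, 388]) cube([88, 833, 23]);
translate([1600, 127, 388]) cube([88, 833, 23]);
translate([1729, 127, 388]) cube([88, 833, 23]);
translate([1858, 127, 388]) cube([88, 833, 23]);
translate([1987, 127, 388]) cube([88, 833, 23]);


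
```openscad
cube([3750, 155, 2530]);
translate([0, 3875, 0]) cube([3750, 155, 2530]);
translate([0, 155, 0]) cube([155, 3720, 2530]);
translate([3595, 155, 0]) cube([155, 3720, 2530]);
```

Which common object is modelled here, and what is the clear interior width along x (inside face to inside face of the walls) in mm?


A house (or room) frame. The interior width is 3440 mm.

Four 2530 mm walls enclosing a rectangle with no floor or roof — a room or house frame. Outside width is 3750 mm and wall thickness is 155 mm, so the interior width is 3750 − 2 × 155 = 3440 mm.


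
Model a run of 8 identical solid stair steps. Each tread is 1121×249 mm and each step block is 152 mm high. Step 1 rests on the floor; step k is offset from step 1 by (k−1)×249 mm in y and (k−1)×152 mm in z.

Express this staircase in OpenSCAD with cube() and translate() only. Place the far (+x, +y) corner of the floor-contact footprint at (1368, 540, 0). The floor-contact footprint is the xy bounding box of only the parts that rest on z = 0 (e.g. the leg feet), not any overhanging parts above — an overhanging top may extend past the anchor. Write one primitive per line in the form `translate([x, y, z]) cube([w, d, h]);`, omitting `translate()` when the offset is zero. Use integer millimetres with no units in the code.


translate([247, 291, 0]) cube([1121, 249, 152]);
translate([247, 540, 152]) cube([1121, 249, 152]);
translate([247, 789, 304]) cube([1121, 249, 152]);
translate([247, 1038, 456]) cube([1121, 249, 152]);
translate([247, 1287, 608]) cube([1121, 249, 152]);
translate([247, 1536, 760]) cube([1121, 249, 152]);
translate([247, 1785, 912]) cube([1121, 249, 152]);
translate([247, 2034, 1064]) cube([1121, 249, 152]);


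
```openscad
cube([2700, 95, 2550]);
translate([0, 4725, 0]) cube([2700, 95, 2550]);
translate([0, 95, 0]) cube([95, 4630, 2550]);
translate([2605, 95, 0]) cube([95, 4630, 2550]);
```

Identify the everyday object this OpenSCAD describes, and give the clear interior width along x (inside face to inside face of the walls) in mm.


A house (or room) frame. The interior width is 2510 mm.

Four 2550 mm walls enclosing a rectangle with no floor or roof — a room or house frame. Outside width is 2700 mm and wall thickness is 95 mm, so the interior width is 2700 − 2 × 95 = 2510 mm.


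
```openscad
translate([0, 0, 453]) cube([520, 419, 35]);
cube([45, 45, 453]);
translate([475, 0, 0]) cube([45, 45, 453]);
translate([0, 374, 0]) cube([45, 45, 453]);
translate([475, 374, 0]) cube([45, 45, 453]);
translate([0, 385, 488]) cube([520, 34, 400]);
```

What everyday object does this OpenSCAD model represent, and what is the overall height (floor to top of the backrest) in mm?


A chair. The overall height is 888 mm.

A slab on four corner posts with a tall panel at the back — a chair. The seat slab sits at z = 453 with thickness 35, and the 400 mm backrest starts at the seat top, so the overall height is 453 + 35 + 400 = 888 mm.


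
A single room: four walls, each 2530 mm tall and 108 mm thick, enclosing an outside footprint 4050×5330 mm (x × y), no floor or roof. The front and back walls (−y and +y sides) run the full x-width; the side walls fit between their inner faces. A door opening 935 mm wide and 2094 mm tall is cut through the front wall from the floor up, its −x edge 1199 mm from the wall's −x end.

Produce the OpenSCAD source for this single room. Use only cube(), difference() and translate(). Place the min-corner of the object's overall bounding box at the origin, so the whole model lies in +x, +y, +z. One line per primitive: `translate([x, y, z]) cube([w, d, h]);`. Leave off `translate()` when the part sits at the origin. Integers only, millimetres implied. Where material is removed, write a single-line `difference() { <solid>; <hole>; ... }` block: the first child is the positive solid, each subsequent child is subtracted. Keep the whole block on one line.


difference() { cube([4050, 108, 2530]); translate([1199, 0, 0]) cube([935, 108, 2094]); }
translate([0, 5222, 0]) cube([4050, 108, 2530]);
translate([0, 108, 0]) cube([108, 5114, 2530]);
translate([3942, 108, 0]) cube([108, 5114, 2530]);


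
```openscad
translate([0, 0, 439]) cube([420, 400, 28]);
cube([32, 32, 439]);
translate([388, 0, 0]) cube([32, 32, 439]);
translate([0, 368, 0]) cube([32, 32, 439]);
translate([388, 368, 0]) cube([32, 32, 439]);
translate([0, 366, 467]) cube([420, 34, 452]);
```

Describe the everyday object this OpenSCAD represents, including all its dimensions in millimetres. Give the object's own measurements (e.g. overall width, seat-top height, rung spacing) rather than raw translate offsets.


A chair. The seat is a 420×400×28 mm slab with its top at z = 467 mm, on four 32×32 mm corner legs (flush with the seat edges, standing on z = 0). A flat backrest 34 mm thick, 452 mm tall, spans the full seat width and rises from the seat top along its +y edge, rear face flush with the rear of the seat.


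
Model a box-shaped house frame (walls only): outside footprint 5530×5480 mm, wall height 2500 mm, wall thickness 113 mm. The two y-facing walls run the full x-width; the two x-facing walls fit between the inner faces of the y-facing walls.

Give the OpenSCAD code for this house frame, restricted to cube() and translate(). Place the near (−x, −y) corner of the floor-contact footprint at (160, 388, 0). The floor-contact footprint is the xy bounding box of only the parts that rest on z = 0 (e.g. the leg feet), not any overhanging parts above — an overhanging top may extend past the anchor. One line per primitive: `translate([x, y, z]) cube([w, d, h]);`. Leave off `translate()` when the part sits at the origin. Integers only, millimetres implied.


translate([160, 388, 0]) cube([5530, 113, 2500]);
translate([160, 5755, 0]) cube([5530, 113, 2500]);
translate([160, 501, 0]) cube([113, 5254, 2500]);
translate([5577, 501, 0]) cube([113, 5254, 2500]);


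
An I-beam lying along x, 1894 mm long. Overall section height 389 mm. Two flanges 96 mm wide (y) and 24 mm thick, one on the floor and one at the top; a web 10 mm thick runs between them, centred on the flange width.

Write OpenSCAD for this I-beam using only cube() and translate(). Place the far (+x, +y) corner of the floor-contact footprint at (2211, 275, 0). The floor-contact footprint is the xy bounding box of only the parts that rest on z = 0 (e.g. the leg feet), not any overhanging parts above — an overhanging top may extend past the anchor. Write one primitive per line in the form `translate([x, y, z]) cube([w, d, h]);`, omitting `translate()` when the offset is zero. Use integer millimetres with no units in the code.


translate([317, 179, 0]) cube([1894, 96, 24]);
translate([317, 222, 24]) cube([1894, 10, 341]);
translate([317, 179, 365]) cube([1894, 96, 24]);


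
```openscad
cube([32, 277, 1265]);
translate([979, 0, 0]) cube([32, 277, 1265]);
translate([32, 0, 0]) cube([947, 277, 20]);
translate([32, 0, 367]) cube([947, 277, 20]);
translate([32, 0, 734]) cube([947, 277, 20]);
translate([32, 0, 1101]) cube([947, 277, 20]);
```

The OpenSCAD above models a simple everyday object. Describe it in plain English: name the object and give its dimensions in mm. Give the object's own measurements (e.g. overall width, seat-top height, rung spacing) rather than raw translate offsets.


An open bookshelf. Two side panels, each 32 mm thick, 277 mm deep and 1265 mm tall, stand 1011 mm apart (outside-to-outside). Between them sit 4 shelves, each 20 mm thick and 277 mm deep, spanning the full gap between the sides. The bottom shelf rests on the floor (its underside at z = 0) and the clear gap between one shelf's top and the next shelf's underside is 347 mm.


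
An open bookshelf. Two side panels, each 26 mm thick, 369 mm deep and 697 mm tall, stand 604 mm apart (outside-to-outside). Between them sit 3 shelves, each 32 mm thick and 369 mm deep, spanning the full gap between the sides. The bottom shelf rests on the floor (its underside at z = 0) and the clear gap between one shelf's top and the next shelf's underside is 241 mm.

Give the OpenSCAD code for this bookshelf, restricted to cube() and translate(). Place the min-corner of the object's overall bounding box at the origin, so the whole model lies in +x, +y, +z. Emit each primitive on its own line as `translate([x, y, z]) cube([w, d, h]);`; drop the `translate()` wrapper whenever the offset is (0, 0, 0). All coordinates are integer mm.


cube([26, 369, 697]);
translate([578, 0, 0]) cube([26, 369, 697]);
translate([26, 0, 0]) cube([552, 369, 32]);
translate([26, 0, 273]) cube([552, 369, 32]);
translate([26, 0, 546]) cube([552, 369, 32]);


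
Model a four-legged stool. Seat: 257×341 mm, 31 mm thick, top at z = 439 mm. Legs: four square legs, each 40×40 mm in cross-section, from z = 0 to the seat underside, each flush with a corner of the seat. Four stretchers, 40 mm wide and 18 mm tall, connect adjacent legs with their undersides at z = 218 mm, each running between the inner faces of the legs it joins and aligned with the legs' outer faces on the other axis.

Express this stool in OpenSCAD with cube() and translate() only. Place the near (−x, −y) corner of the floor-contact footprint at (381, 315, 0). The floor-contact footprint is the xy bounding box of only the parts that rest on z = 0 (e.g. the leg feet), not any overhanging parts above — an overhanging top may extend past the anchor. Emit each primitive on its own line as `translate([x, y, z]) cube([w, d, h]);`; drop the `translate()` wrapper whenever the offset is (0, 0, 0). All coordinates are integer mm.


translate([381, 315, 408]) cube([257, 341, 31]);
translate([381, 315, 0]) cube([40, 40, 408]);
translate([598, 315, 0]) cube([40, 40, 408]);
translate([381, 616, 0]) cube([40, 40, 408]);
translate([598, 616, 0]) cube([40, 40, 408]);
translate([421, 315, 218]) cube([177, 40, 18]);
translate([421, 616, 218]) cube([177, 40, 18]);
translate([381, 355, 218]) cube([40, 261, 18]);
translate([598, 355, 218]) cube([40, 261, 18]);


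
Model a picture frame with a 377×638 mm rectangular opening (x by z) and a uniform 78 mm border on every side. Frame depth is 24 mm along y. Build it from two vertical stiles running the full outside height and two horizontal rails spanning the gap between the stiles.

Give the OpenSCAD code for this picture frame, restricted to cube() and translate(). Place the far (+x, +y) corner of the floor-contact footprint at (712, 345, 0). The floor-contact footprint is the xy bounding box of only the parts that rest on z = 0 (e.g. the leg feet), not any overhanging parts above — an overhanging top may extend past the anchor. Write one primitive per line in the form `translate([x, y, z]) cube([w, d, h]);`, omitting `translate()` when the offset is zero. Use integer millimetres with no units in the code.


translate([179, 321, 0]) cube([78, 24, 794]);
translate([634, 321, 0]) cube([78, 24, 794]);
translate([257, 321, 0]) cube([377, 24, 78]);
translate([257, 321, 716]) cube([377, 24, 78]);


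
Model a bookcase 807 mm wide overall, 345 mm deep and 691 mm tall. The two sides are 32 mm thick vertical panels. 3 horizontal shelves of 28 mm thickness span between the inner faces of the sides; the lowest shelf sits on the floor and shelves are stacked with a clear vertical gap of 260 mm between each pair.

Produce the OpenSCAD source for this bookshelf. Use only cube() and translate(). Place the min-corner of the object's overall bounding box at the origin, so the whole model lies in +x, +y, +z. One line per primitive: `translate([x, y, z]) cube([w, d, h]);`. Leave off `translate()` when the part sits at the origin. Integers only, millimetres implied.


cube([32, 345, 691]);
translate([775, 0, 0]) cube([32, 345, 691]);
translate([32, 0, 0]) cube([743, 345, 28]);
translate([32, 0, 288]) cube([743, 345, 28]);
translate([32, 0, 576]) cube([743, 345, 28]);


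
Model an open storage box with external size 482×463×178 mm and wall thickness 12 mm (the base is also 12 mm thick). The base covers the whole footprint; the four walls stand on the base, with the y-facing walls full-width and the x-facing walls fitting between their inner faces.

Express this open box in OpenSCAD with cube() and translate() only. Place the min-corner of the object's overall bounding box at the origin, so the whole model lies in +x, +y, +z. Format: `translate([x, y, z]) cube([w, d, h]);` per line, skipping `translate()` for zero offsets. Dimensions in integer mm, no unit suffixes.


cube([482, 463, 12]);
translate([0, 0, 12]) cube([482, 12, 166]);
translate([0, 451, 12]) cube([482, 12, 166]);
translate([0, 12, 12]) cube([12, 439, 166]);
translate([470, 12, 12]) cube([12, 439, 166]);


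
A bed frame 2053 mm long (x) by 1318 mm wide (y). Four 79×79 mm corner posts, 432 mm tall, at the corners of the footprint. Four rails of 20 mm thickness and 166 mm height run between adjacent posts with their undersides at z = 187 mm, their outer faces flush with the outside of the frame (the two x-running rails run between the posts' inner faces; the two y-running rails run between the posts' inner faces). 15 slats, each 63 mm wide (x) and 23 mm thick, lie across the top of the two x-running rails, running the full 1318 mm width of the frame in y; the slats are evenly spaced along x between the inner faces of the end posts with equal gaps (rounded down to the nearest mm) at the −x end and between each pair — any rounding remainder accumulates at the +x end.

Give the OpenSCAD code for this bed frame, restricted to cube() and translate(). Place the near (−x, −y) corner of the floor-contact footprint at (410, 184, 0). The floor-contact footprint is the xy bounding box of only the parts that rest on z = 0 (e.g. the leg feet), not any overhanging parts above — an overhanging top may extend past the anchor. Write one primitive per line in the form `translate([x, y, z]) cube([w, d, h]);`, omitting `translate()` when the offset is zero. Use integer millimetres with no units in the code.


// slat z = rail_z + rail_h = 187 + 166 = 353
// slat gap = ⌊(1895 − 15·63) / 16⌋ = 59
translate([410, 184, 0]) cube([79, 79, 432]);
translate([410, 1423, 0]) cube([79, 79, 432]);
translate([2384, 184, 0]) cube([79, 79, 432]);
translate([2384, 1423, 0]) cube([79, 79, 432]);
translate([489, 184, 187]) cube([1895, 20, 166]);
translate([489, 1482, 187]) cube([1895, 20, 166]);
translate([410, 263, 187]) cube([20, 1160, 166]);
translate([2443, 263, 187]) cube([20, 1160, 166]);
translate([548, 184, 353]) cube([63, 1318, 23]);
translate([670, 184, 353]) cube([63, 1318, 23]);
translate([792, 184, 353]) cube([63, 1318, 23]);
translate([914, 184, 353]) cube([63, 1318, 23]);
translate([1036, 184, 353]) cube([63, 1318, 23]);
translate([1158, 184, 353]) cube([63, 1318, 23]);
translate([1280, 184, 353]) cube([63, 1318, 23]);
translate([1402, 184, 353]) cube([63, 1318, 23]);
translate([1524, 184, 353]) cube([63, 1318, 23]);
translate([1646, 184, 353]) cube([63, 1318, 23]);
translate([1768, 184, 353]) cube([63, 1318, 23]);
translate([1890, 184, 353]) cube([63, 1318, 23]);
translate([2012, 184, 353]) cube([63, 1318, 23]);
translate([2134, 184, 353]) cube([63, 1318, 23]);
translate([2256, 184, 353]) cube([63, 1318, 23]);


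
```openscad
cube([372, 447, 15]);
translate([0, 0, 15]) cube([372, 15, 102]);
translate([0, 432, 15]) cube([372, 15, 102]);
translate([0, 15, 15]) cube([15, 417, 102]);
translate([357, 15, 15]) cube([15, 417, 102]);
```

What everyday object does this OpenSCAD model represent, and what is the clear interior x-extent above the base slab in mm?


An open box. The internal width is 342 mm.

A 372×447 base slab with four walls standing on it — an open box. The base is 372 mm wide and the walls are 15 mm thick, so the internal width is 372 − 2 × 15 = 342 mm.


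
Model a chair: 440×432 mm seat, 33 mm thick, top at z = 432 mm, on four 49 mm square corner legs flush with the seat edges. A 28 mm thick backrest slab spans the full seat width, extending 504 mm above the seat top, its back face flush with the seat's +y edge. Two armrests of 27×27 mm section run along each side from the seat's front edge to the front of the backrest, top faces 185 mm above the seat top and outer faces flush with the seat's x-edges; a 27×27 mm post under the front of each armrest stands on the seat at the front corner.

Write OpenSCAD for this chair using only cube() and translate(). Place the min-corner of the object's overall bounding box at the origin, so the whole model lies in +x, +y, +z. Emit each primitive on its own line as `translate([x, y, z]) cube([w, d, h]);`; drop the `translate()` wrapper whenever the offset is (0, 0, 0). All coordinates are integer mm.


translate([0, 0, 399]) cube([440, 432, 33]);
cube([49, 49, 399]);
translate([391, 0, 0]) cube([49, 49, 399]);
translate([0, 383, 0]) cube([49, 49, 399]);
translate([391, 383, 0]) cube([49, 49, 399]);
translate([0, 404, 432]) cube([440, 28, 504]);
translate([0, 0, 590]) cube([27, 404, 27]);
translate([413, 0, 590]) cube([27, 404, 27]);
translate([0, 0, 432]) cube([27, 27, 158]);
translate([413, 0, 432]) cube([27, 27, 158]);


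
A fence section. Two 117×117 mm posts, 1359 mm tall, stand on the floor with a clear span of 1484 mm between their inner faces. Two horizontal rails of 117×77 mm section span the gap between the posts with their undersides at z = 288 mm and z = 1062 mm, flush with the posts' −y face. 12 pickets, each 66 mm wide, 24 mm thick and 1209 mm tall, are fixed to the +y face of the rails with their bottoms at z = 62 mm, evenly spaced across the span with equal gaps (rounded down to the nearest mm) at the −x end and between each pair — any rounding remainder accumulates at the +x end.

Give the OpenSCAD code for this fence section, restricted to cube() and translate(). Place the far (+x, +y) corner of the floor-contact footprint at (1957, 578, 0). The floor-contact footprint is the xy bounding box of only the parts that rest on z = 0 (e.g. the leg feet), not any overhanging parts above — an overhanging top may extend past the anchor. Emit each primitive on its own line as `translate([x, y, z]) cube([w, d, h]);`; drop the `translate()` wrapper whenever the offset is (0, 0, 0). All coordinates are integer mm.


translate([239, 461, 0]) cube([117, 117, 1359]);
translate([1840, 461, 0]) cube([117, 117, 1359]);
translate([356, 461, 288]) cube([1484, 117, 77]);
translate([356, 461, 1062]) cube([1484, 117, 77]);
translate([409, 578, 62]) cube([66, 24, 1209]);
translate([528, 578, 62]) cube([66, 24, 1209]);
translate([647, 578, 62]) cube([66, 24, 1209]);
translate([766, 578, 62]) cube([66, 24, 1209]);
translate([885, 578, 62]) cube([66, 24, 1209]);
translate([1004, 578, 62]) cube([66, 24, 1209]);
translate([1123, 578, 62]) cube([66, 24, 1209]);
translate([1242, 578, 62]) cube([66, 24, 1209]);
translate([1361, 578, 62]) cube([66, 24, 1209]);
translate([1480, 578, 62]) cube([66, 24, 1209]);
translate([1599, 578, 62]) cube([66, 24, 1209]);
translate([1718, 578, 62]) cube([66, 24, 1209]);


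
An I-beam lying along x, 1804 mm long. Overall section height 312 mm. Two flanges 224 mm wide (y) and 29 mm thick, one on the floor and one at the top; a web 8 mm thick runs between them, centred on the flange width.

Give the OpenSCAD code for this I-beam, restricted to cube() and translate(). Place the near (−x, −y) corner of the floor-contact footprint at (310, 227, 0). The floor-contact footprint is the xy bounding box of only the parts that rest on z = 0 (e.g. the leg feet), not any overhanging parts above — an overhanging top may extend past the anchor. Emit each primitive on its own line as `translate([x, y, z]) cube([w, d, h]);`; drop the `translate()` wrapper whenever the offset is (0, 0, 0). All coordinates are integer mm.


translate([310, 227, 0]) cube([1804, 224, 29]);
translate([310, 335, 29]) cube([1804, 8, 254]);
translate([310, 227, 283]) cube([1804, 224, 29]);


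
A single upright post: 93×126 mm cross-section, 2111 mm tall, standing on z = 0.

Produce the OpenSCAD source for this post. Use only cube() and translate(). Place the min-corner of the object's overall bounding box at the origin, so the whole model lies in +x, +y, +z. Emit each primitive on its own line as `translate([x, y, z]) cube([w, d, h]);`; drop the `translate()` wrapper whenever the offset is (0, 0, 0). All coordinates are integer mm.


cube([93, 126, 2111]);


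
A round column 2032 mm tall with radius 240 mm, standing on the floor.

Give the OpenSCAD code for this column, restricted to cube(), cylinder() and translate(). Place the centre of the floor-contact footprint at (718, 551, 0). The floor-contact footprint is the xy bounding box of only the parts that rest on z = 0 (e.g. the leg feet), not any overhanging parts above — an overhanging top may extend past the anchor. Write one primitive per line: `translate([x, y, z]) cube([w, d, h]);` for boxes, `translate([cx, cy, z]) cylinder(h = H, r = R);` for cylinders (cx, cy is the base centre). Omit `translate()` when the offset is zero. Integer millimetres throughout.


translate([718, 551, 0]) cylinder(h = 2032, r = 240);


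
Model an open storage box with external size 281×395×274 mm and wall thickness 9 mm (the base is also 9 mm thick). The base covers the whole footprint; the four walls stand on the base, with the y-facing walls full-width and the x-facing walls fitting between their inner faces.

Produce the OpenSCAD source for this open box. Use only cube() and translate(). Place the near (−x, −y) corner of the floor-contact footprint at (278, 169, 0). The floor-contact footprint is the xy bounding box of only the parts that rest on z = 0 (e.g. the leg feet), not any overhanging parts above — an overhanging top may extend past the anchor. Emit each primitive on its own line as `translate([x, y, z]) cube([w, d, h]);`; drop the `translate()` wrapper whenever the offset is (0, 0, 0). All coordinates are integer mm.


translate([278, 169, 0]) cube([281, 395, 9]);
translate([278, 169, 9]) cube([281, 9, 265]);
translate([278, 555, 9]) cube([281, 9, 265]);
translate([278, 178, 9]) cube([9, 377, 265]);
translate([550, 178, 9]) cube([9, 377, 265]);


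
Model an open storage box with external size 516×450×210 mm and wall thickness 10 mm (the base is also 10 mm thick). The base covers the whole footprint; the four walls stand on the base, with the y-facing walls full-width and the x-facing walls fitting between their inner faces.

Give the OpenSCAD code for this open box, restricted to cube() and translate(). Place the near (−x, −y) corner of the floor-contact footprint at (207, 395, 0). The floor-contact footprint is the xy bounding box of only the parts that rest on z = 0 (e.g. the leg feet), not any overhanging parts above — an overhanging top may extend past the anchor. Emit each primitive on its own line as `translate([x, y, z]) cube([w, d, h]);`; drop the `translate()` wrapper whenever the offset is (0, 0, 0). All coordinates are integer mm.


translate([207, 395, 0]) cube([516, 450, 10]);
translate([207, 395, 10]) cube([516, 10, 200]);
translate([207, 835, 10]) cube([516, 10, 200]);
translate([207, 405, 10]) cube([10, 430, 200]);
translate([713, 405, 10]) cube([10, 430, 200]);


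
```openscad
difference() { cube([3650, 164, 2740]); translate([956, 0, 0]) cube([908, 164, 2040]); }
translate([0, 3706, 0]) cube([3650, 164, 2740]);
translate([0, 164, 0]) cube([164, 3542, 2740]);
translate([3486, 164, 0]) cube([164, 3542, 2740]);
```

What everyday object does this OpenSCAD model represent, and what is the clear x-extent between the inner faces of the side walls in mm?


A single room. The interior width is 3322 mm.

Four walls enclosing a rectangle with a door in the front wall — a room. Outside width 3650 minus two 164 mm walls gives 3322 mm.


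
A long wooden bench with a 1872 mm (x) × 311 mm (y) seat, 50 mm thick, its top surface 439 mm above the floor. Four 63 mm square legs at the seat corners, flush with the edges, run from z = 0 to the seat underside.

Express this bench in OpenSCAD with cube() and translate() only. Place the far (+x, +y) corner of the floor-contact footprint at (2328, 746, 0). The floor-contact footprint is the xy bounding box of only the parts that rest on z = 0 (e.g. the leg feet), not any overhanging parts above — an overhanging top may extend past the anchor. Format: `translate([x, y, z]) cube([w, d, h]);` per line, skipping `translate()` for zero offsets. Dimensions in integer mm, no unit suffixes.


translate([456, 435, 389]) cube([1872, 311, 50]);
translate([456, 435, 0]) cube([63, 63, 389]);
translate([456, 683, 0]) cube([63, 63, 389]);
translate([2265, 435, 0]) cube([63, 63, 389]);
translate([2265, 683, 0]) cube([63, 63, 389]);


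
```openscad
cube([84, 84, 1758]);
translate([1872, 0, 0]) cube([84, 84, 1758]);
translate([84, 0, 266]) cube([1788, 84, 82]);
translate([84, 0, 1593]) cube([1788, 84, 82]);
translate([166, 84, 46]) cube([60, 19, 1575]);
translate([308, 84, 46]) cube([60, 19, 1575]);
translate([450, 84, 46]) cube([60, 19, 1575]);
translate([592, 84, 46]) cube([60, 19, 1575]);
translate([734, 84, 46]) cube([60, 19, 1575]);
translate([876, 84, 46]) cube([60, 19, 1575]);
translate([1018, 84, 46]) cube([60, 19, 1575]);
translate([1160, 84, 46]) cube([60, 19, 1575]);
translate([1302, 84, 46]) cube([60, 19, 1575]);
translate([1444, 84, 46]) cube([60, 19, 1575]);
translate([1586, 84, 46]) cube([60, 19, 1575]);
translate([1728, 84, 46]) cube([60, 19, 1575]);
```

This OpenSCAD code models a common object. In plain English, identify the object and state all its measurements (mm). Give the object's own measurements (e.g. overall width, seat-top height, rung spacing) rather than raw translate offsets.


A fence section. Two 84×84 mm posts, 1758 mm tall, stand on the floor with a clear span of 1788 mm between their inner faces. Two horizontal rails of 84×82 mm section span the gap between the posts with their undersides at z = 266 mm and z = 1593 mm, flush with the posts' −y face. 12 pickets, each 60 mm wide, 19 mm thick and 1575 mm tall, are fixed to the +y face of the rails with their bottoms at z = 46 mm, spaced across the span with a 82 mm gap after the −x post and between neighbouring pickets, with 84 mm left before the +x post.


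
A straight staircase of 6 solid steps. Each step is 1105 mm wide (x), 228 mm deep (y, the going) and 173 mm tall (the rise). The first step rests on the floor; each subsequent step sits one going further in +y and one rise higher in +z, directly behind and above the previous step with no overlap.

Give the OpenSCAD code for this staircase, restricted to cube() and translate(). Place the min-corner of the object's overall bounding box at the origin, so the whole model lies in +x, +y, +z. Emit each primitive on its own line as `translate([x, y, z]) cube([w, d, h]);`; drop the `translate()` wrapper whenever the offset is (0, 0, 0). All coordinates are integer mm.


cube([1105, 228, 173]);
translate([0, 228, 173]) cube([1105, 228, 173]);
translate([0, 456, 346]) cube([1105, 228, 173]);
translate([0, 684, 519]) cube([1105, 228, 173]);
translate([0, 912, 692]) cube([1105, 228, 173]);
translate([0, 1140, 865]) cube([1105, 228, 173]);


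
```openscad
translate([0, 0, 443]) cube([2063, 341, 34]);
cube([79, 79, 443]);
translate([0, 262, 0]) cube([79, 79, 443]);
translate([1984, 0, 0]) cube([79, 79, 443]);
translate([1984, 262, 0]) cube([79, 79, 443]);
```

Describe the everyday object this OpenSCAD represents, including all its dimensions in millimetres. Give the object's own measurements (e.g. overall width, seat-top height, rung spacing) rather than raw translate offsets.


A bench: a 2063×341 mm seat slab, 34 mm thick, top at z = 477 mm, on four 79×79 mm square legs flush with the seat corners and standing on z = 0.


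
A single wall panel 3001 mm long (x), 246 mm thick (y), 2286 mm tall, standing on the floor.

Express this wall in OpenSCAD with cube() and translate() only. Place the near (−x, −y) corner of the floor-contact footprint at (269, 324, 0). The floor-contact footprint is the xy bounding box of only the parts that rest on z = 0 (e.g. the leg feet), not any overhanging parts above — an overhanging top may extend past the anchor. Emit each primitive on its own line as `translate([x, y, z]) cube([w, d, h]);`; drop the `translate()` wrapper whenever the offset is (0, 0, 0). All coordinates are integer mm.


translate([269, 324, 0]) cube([3001, 246, 2286]);


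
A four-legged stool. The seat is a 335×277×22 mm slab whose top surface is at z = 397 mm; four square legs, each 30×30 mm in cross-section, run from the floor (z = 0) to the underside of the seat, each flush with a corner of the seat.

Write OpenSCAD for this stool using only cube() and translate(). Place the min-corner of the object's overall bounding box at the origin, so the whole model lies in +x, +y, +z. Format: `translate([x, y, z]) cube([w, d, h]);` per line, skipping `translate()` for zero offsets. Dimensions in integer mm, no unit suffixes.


translate([0, 0, 375]) cube([335, 277, 22]);
cube([30, 30, 375]);
translate([305, 0, 0]) cube([30, 30, 375]);
translate([0, 247, 0]) cube([30, 30, 375]);
translate([305, 247, 0]) cube([30, 30, 375]);


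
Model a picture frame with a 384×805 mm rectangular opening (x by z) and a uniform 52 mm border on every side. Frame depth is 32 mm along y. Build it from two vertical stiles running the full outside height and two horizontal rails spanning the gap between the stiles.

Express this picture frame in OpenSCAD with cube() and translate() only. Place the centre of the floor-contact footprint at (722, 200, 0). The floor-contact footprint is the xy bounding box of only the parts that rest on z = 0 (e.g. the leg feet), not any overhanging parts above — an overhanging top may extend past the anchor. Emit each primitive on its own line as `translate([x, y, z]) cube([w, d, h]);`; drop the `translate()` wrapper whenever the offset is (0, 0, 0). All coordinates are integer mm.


translate([478, 184, 0]) cube([52, 32, 909]);
translate([914, 184, 0]) cube([52, 32, 909]);
translate([530, 184, 0]) cube([384, 32, 52]);
translate([530, 184, 857]) cube([384, 32, 52]);


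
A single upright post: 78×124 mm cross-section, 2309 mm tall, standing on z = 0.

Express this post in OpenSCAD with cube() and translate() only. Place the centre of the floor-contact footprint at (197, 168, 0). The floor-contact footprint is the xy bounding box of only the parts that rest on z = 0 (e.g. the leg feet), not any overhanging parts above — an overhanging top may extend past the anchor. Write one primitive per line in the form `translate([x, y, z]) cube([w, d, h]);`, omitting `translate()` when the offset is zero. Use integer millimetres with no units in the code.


translate([158, 106, 0]) cube([78, 124, 2309]);


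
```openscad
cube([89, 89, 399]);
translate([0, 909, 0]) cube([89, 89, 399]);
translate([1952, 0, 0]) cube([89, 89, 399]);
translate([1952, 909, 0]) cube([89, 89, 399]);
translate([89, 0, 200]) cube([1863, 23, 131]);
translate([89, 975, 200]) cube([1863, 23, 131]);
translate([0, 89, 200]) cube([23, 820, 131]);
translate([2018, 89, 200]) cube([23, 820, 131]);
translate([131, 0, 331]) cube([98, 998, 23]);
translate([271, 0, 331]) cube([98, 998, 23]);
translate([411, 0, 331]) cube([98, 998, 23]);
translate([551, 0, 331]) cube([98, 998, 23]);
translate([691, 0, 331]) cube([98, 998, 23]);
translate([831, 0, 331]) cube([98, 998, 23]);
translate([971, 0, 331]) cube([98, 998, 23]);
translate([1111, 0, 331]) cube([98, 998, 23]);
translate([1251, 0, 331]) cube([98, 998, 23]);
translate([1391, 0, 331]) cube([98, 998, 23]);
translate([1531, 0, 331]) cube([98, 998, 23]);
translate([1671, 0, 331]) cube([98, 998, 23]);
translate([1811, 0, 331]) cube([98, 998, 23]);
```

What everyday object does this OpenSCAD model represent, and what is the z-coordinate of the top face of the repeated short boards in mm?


A bed frame. The slat-top height is 354 mm.

Four posts, four rails, and a row of slats — a bed frame. Slats sit on the rails at z = 200 + 131 = 331; with slat thickness 23, the top is 354 mm.


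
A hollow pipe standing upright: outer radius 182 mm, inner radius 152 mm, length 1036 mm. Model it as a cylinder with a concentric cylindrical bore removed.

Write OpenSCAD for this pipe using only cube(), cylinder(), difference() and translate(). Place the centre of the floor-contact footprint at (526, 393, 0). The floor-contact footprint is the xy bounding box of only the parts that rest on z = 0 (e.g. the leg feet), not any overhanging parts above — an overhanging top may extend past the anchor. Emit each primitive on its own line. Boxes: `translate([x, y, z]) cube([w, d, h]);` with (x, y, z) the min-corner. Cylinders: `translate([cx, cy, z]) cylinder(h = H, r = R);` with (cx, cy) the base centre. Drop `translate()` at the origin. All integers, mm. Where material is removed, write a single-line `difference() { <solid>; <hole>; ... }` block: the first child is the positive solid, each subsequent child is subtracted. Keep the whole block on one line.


difference() { translate([526, 393, 0]) cylinder(h = 1036, r = 182); translate([526, 393, 0]) cylinder(h = 1036, r = 152); }


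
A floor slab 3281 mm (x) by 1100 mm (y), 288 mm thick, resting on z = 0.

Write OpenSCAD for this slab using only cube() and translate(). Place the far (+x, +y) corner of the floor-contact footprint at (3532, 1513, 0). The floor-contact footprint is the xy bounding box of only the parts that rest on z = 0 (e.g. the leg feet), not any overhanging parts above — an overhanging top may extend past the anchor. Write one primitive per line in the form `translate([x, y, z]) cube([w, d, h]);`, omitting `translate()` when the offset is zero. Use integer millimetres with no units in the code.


translate([251, 413, 0]) cube([3281, 1100, 288]);


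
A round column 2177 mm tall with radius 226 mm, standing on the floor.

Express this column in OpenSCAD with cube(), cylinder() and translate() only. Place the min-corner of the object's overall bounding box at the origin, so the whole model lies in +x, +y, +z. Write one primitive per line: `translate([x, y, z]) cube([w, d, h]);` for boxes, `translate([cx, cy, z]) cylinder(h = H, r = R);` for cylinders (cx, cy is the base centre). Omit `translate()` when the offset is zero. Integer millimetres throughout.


translate([226, 226, 0]) cylinder(h = 2177, r = 226);


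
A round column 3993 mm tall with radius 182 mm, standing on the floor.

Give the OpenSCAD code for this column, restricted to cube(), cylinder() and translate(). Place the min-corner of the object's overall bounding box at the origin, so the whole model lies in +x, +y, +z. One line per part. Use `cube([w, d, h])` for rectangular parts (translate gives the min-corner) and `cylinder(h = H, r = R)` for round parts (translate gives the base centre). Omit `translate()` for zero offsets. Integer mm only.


translate([182, 182, 0]) cylinder(h = 3993, r = 182);


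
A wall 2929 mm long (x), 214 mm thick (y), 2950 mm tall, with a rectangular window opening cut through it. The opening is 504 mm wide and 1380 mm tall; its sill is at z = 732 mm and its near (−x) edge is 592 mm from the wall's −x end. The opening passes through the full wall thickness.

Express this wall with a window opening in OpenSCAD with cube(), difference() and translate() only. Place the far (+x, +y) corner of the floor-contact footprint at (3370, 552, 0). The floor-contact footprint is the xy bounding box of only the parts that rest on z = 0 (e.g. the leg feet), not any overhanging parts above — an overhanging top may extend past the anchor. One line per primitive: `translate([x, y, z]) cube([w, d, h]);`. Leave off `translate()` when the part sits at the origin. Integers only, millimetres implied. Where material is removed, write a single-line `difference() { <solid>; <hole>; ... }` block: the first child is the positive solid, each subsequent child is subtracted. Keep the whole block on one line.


difference() { translate([441, 338, 0]) cube([2929, 214, 2950]); translate([1033, 338, 732]) cube([504, 214, 1380]); }


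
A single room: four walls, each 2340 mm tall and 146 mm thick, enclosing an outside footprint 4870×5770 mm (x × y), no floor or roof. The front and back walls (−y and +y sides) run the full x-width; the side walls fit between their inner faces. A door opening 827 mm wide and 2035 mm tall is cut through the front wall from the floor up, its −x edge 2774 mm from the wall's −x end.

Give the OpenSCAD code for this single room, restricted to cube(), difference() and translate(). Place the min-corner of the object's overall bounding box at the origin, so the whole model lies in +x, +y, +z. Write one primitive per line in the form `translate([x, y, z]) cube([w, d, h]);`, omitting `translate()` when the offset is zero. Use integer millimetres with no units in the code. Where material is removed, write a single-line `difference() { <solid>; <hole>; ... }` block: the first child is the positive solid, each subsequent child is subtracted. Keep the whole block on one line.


difference() { cube([4870, 146, 2340]); translate([2774, 0, 0]) cube([827, 146, 2035]); }
translate([0, 5624, 0]) cube([4870, 146, 2340]);
translate([0, 146, 0]) cube([146, 5478, 2340]);
translate([4724, 146, 0]) cube([146, 5478, 2340]);
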